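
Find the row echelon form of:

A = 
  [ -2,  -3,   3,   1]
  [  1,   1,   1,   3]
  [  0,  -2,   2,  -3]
Row operations:
R2 → R2 + (1/2)·R1
R3 → R3 - (4)·R2

Resulting echelon form:
REF = 
  [  -2,   -3,    3,    1]
  [   0, -1/2,  5/2,  7/2]
  [   0,    0,   -8,  -17]

Rank = 3 (number of non-zero pivot rows).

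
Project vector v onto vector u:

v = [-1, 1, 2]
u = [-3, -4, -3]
proj_u(v) = [21/34, 14/17, 21/34]

v·u = (-1)(-3) + (1)(-4) + (2)(-3) = -7
u·u = (-3)² + (-4)² + (-3)² = 34
proj_u(v) = (v·u / u·u) × u = (-7/34) × u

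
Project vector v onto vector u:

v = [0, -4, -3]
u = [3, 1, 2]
proj_u(v) = [-15/7, -5/7, -10/7]

v·u = (0)(3) + (-4)(1) + (-3)(2) = -10
u·u = (3)² + (1)² + (2)² = 14
proj_u(v) = (v·u / u·u) × u = (-10/14) × u = (-5/7) × u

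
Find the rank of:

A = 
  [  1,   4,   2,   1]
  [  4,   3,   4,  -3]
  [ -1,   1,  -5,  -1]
Row reduce:
R2 → R2 - (4)·R1
R3 → R3 + (1)·R1
R3 → R3 + (5/13)·R2
REF = 
  [     1,      4,      2,      1]
  [     0,    -13,     -4,     -7]
  [     0,      0, -59/13, -35/13]
Pivot columns: 1, 2, 3 → 3 pivots.

rank(A) = 3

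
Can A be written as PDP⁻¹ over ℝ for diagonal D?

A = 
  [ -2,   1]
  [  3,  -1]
Yes

tr(A) = -3, det(A) = -1
Characteristic polynomial: λ² - tr(A)λ + det(A) = λ² + 3λ - 1
λ² + 3λ - 1 = 0  ⇒  λ = (-3 ± √((3)² - 4·(-1)))/2 = (-3 ± √(13))/2
  = (-3 + √13)/2,  (-3 - √13)/2
Eigenvalues: (-3 + √13)/2, (-3 - √13)/2  (≈ 0.3028, -3.303)
The two irrational eigenvalues are distinct (simple), so each has alg. mult. = geom. mult. = 1.
Sum of geometric multiplicities equals n, so A has n independent eigenvectors.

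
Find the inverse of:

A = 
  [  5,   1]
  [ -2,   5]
det(A) = (5)(5) - (1)(-2) = 27
For a 2×2 matrix, A⁻¹ = (1/det(A)) · [[d, -b], [-c, a]]
    = (1/27) · [[5, -1], [2, 5]]

A⁻¹ = 
  [ 5/27, -1/27]
  [ 2/27,  5/27]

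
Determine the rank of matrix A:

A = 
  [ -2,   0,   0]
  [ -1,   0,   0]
rank(A) = 1

Row reduce:
R2 → R2 - (1/2)·R1
REF = 
  [ -2,   0,   0]
  [  0,   0,   0]
Pivot columns: 1 → 1 pivot.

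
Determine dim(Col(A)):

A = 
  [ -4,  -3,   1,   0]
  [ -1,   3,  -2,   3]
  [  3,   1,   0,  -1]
dim(Col(A)) = 2

Row reduce:
R2 → R2 - (1/4)·R1
R3 → R3 + (3/4)·R1
R3 → R3 + (1/3)·R2
REF = 
  [  -4,   -3,    1,    0]
  [   0, 15/4, -9/4,    3]
  [   0,    0,    0,    0]
Pivot columns: 1, 2 → 2 pivots.
dim(Col(A)) = number of pivot columns = 2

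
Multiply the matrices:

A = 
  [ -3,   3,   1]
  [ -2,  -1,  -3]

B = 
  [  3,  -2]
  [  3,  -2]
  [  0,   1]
A is 2×3 and B is 3×2, so AB is 2×2. Each entry is (row of A)·(column of B):
AB[1,1] = (-3)(3) + (3)(3) + (1)(0) = 0
AB[1,2] = (-3)(-2) + (3)(-2) + (1)(1) = 1
AB[2,1] = (-2)(3) + (-1)(3) + (-3)(0) = -9
AB[2,2] = (-2)(-2) + (-1)(-2) + (-3)(1) = 3

AB = 
  [  0,   1]
  [ -9,   3]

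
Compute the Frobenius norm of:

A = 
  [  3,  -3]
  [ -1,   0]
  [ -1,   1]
||A||_F = 4.583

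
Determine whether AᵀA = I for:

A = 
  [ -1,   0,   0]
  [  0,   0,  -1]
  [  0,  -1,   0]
Yes

AᵀA = 
  [  1,   0,   0]
  [  0,   1,   0]
  [  0,   0,   1]
= I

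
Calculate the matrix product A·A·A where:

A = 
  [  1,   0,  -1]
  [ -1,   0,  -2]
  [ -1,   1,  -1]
A² = A·A:
A²[1,1] = (1)(1) + (0)(-1) + (-1)(-1) = 2
A²[1,2] = (1)(0) + (0)(0) + (-1)(1) = -1
A²[1,3] = (1)(-1) + (0)(-2) + (-1)(-1) = 0
A²[2,1] = (-1)(1) + (0)(-1) + (-2)(-1) = 1
A²[2,2] = (-1)(0) + (0)(0) + (-2)(1) = -2
A²[2,3] = (-1)(-1) + (0)(-2) + (-2)(-1) = 3
A²[3,1] = (-1)(1) + (1)(-1) + (-1)(-1) = -1
A²[3,2] = (-1)(0) + (1)(0) + (-1)(1) = -1
A²[3,3] = (-1)(-1) + (1)(-2) + (-1)(-1) = 0
A² = 
  [  2,  -1,   0]
  [  1,  -2,   3]
  [ -1,  -1,   0]

A^3 = A^2·A:
A^3[1,1] = (2)(1) + (-1)(-1) + (0)(-1) = 3
A^3[1,2] = (2)(0) + (-1)(0) + (0)(1) = 0
A^3[1,3] = (2)(-1) + (-1)(-2) + (0)(-1) = 0
A^3[2,1] = (1)(1) + (-2)(-1) + (3)(-1) = 0
A^3[2,2] = (1)(0) + (-2)(0) + (3)(1) = 3
A^3[2,3] = (1)(-1) + (-2)(-2) + (3)(-1) = 0
A^3[3,1] = (-1)(1) + (-1)(-1) + (0)(-1) = 0
A^3[3,2] = (-1)(0) + (-1)(0) + (0)(1) = 0
A^3[3,3] = (-1)(-1) + (-1)(-2) + (0)(-1) = 3
A^3 = 
  [  3,   0,   0]
  [  0,   3,   0]
  [  0,   0,   3]

Therefore
A^3 = 
  [  3,   0,   0]
  [  0,   3,   0]
  [  0,   0,   3]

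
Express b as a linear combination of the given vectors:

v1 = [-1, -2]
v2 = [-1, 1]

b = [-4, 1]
c1 = 1, c2 = 3

b = 1·v1 + 3·v2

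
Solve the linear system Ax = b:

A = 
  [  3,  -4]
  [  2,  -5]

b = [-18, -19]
Row reduce the augmented matrix [A|b]:
R2 → R2 - (2/3)·R1
REF = 
  [   3,   -4,  -18]
  [   0, -7/3,   -7]

Back-substitution:
x₂ = (-7) / (-7/3) = 3
x₁ = (-18 - (-4)(3)) / 3 = -2

x = [-2, 3]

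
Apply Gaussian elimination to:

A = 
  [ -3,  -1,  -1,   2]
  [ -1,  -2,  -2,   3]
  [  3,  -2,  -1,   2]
Row operations:
R2 → R2 - (1/3)·R1
R3 → R3 + (1)·R1
R3 → R3 - (9/5)·R2

Resulting echelon form:
REF = 
  [  -3,   -1,   -1,    2]
  [   0, -5/3, -5/3,  7/3]
  [   0,    0,    1, -1/5]

Rank = 3 (number of non-zero pivot rows).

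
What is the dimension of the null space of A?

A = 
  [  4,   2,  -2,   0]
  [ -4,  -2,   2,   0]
nullity(A) = 3

Row reduce:
R2 → R2 + (1)·R1
REF = 
  [  4,   2,  -2,   0]
  [  0,   0,   0,   0]
Pivot columns: 1 → 1 pivot.
rank(A) = 1, so nullity(A) = 4 - 1 = 3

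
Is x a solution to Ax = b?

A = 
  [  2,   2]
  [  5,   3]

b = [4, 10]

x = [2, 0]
Yes

Ax = [4, 10] = b ✓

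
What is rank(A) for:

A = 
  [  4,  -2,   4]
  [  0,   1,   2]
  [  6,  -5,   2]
rank(A) = 2

Row reduce:
R3 → R3 - (3/2)·R1
R3 → R3 + (2)·R2
REF = 
  [  4,  -2,   4]
  [  0,   1,   2]
  [  0,   0,   0]
Pivot columns: 1, 2 → 2 pivots.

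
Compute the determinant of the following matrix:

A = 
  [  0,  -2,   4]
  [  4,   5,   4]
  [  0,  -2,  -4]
-64

Cofactor expansion along row 1:
det(A) = (0)·((5)(-4) - (4)(-2)) - (-2)·((4)(-4) - (4)(0)) + (4)·((4)(-2) - (5)(0))
  = (0)(-12) - (-2)(-16) + (4)(-8)
  = -64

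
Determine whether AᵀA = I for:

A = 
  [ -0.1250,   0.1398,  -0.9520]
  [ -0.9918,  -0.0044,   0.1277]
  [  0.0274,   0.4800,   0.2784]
No

AᵀA = 
  [  1,   0,   0]
  [  0,   0.2500,   0]
  [  0,   0,   1.0001]
≠ I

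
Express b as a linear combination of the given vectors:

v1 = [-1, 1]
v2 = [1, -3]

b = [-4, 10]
c1 = 1, c2 = -3

b = 1·v1 + -3·v2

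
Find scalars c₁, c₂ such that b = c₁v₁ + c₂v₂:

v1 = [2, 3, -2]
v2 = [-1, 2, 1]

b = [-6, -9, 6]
c1 = -3, c2 = 0

b = -3·v1 + 0·v2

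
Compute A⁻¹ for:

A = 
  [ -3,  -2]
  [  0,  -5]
det(A) = (-3)(-5) - (-2)(0) = 15
For a 2×2 matrix, A⁻¹ = (1/det(A)) · [[d, -b], [-c, a]]
    = (1/15) · [[-5, 2], [0, -3]]

A⁻¹ = 
  [-1/3, 2/15]
  [   0, -1/5]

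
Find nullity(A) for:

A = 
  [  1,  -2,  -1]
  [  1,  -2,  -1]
nullity(A) = 2

Row reduce:
R2 → R2 - (1)·R1
REF = 
  [  1,  -2,  -1]
  [  0,   0,   0]
Pivot columns: 1 → 1 pivot.
rank(A) = 1, so nullity(A) = 3 - 1 = 2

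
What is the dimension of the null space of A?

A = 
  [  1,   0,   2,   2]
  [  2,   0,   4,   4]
nullity(A) = 3

Row reduce:
R2 → R2 - (2)·R1
REF = 
  [  1,   0,   2,   2]
  [  0,   0,   0,   0]
Pivot columns: 1 → 1 pivot.
rank(A) = 1, so nullity(A) = 4 - 1 = 3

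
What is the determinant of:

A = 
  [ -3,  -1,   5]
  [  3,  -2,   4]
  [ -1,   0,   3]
21

Cofactor expansion along row 1:
det(A) = (-3)·((-2)(3) - (4)(0)) - (-1)·((3)(3) - (4)(-1)) + (5)·((3)(0) - (-2)(-1))
  = (-3)(-6) - (-1)(13) + (5)(-2)
  = 21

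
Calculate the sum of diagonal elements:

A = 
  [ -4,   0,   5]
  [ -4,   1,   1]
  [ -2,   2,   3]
0

tr(A) = -4 + 1 + 3 = 0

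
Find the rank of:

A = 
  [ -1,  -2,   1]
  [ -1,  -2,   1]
Row reduce:
R2 → R2 - (1)·R1
REF = 
  [ -1,  -2,   1]
  [  0,   0,   0]
Pivot columns: 1 → 1 pivot.

rank(A) = 1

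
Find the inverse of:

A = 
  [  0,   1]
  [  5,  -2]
det(A) = (0)(-2) - (1)(5) = -5
For a 2×2 matrix, A⁻¹ = (1/det(A)) · [[d, -b], [-c, a]]
    = (-1/5) · [[-2, -1], [-5, 0]]

A⁻¹ = 
  [2/5, 1/5]
  [  1,   0]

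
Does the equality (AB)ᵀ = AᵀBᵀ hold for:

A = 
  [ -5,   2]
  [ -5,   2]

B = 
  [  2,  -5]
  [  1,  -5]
No

(AB)ᵀ = 
  [ -8,  -8]
  [ 15,  15]

AᵀBᵀ = 
  [ 15,  20]
  [ -6,  -8]

The two matrices differ, so (AB)ᵀ ≠ AᵀBᵀ in general. The correct identity is (AB)ᵀ = BᵀAᵀ.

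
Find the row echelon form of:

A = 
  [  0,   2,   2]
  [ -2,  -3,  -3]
Row operations:
Swap R1 ↔ R2

Resulting echelon form:
REF = 
  [ -2,  -3,  -3]
  [  0,   2,   2]

Rank = 2 (number of non-zero pivot rows).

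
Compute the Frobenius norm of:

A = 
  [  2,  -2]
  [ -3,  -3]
||A||_F = 5.099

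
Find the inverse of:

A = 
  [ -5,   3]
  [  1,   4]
det(A) = (-5)(4) - (3)(1) = -23
For a 2×2 matrix, A⁻¹ = (1/det(A)) · [[d, -b], [-c, a]]
    = (-1/23) · [[4, -3], [-1, -5]]

A⁻¹ = 
  [-4/23,  3/23]
  [ 1/23,  5/23]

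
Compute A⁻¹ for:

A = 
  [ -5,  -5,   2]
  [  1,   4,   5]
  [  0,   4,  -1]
det(A) = (-5)·((4)(-1) - (5)(4)) - (-5)·((1)(-1) - (5)(0)) + (2)·((1)(4) - (4)(0))
  = (-5)(-24) - (-5)(-1) + (2)(4)
  = 123
det(A) = 123 ≠ 0, so A is invertible.

Cofactors Cᵢⱼ = (-1)ⁱ⁺ʲ·Mᵢⱼ:
C = 
  [-24,   1,   4]
  [  3,   5,  20]
  [-33,  27, -15]

adj(A) = Cᵀ:
adj(A) = 
  [-24,   3, -33]
  [  1,   5,  27]
  [  4,  20, -15]

A⁻¹ = (1/123) · adj(A):
A⁻¹ = 
  [ -8/41,   1/41, -11/41]
  [ 1/123,  5/123,   9/41]
  [ 4/123, 20/123,  -5/41]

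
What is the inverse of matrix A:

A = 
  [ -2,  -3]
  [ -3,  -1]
det(A) = (-2)(-1) - (-3)(-3) = -7
For a 2×2 matrix, A⁻¹ = (1/det(A)) · [[d, -b], [-c, a]]
    = (-1/7) · [[-1, 3], [3, -2]]

A⁻¹ = 
  [ 1/7, -3/7]
  [-3/7,  2/7]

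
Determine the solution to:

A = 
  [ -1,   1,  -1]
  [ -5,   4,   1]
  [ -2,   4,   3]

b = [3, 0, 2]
x = [2, 3, -2]

Row reduce the augmented matrix [A|b]:
R2 → R2 - (5)·R1
R3 → R3 - (2)·R1
R3 → R3 + (2)·R2
REF = 
  [ -1,   1,  -1,   3]
  [  0,  -1,   6, -15]
  [  0,   0,  17, -34]

Back-substitution:
x₃ = (-34) / 17 = -2
x₂ = (-15 - (6)(-2)) / (-1) = 3
x₁ = (3 - (1)(3) - (-1)(-2)) / (-1) = 2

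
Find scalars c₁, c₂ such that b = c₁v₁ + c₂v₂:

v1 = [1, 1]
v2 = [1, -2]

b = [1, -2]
c1 = 0, c2 = 1

b = 0·v1 + 1·v2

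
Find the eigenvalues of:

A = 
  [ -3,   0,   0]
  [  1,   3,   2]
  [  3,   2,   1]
λ = -3, 2 + √5, 2 - √5  (≈ -3, 4.236, -0.2361)

Characteristic polynomial: det(λI - A) = λ³ - λ² - 13λ - 3
Testing integer divisors of the constant term: p(-3) = 0, so (λ + 3) is a factor:
p(λ) = (λ + 3)(λ² - 4λ - 1)
λ² - 4λ - 1 = 0  ⇒  λ = (4 ± √((-4)² - 4·(-1)))/2 = (4 ± √(20))/2
  = 2 + √5,  2 - √5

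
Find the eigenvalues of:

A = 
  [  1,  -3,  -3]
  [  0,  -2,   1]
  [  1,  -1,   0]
λ = -2, (1 + i√15)/2, (1 - i√15)/2  (≈ -2, 0.5 + 1.936i, 0.5 - 1.936i)

Characteristic polynomial: det(λI - A) = λ³ + λ² + 2λ + 8
Testing integer divisors of the constant term: p(-2) = 0, so (λ + 2) is a factor:
p(λ) = (λ + 2)(λ² - λ + 4)
λ² - λ + 4 = 0  ⇒  λ = (1 ± √((-1)² - 4·(4)))/2 = (1 ± √(-15))/2
  = (1 + i√15)/2,  (1 - i√15)/2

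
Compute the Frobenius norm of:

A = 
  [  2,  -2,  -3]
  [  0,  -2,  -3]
||A||_F = 5.477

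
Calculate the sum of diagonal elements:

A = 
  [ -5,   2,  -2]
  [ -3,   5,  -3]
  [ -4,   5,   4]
4

tr(A) = -5 + 5 + 4 = 4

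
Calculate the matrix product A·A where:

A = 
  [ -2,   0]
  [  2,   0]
A² = A·A:
A²[1,1] = (-2)(-2) + (0)(2) = 4
A²[1,2] = (-2)(0) + (0)(0) = 0
A²[2,1] = (2)(-2) + (0)(2) = -4
A²[2,2] = (2)(0) + (0)(0) = 0
A² = 
  [  4,   0]
  [ -4,   0]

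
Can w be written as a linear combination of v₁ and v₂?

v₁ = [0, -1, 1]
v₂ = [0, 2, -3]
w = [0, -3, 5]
Yes

Form the augmented matrix and row-reduce:
[v₁|v₂|w] = 
  [  0,   0,   0]
  [ -1,   2,  -3]
  [  1,  -3,   5]
Swap R1 ↔ R2
R3 → R3 + (1)·R1
Swap R2 ↔ R3
REF = 
  [ -1,   2,  -3]
  [  0,  -1,   2]
  [  0,   0,   0]

No row of the form [0 0 | nonzero], so the system is consistent. Back-substitution gives c₁ = -1, c₂ = -2: w = (-1)·v₁ + (-2)·v₂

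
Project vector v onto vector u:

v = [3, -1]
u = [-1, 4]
v·u = (3)(-1) + (-1)(4) = -7
u·u = (-1)² + (4)² = 17
proj_u(v) = (v·u / u·u) × u = (-7/17) × u

proj_u(v) = [7/17, -28/17]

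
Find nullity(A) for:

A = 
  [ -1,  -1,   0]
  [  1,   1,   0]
nullity(A) = 2

Row reduce:
R2 → R2 + (1)·R1
REF = 
  [ -1,  -1,   0]
  [  0,   0,   0]
Pivot columns: 1 → 1 pivot.
rank(A) = 1, so nullity(A) = 3 - 1 = 2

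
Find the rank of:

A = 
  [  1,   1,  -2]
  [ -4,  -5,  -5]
rank(A) = 2

Row reduce:
R2 → R2 + (4)·R1
REF = 
  [  1,   1,  -2]
  [  0,  -1, -13]
Pivot columns: 1, 2 → 2 pivots.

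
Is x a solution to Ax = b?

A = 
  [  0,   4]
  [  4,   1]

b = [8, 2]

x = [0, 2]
Yes

Ax = [8, 2] = b ✓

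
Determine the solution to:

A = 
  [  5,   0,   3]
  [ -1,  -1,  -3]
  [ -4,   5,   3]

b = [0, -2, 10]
x = [0, 2, 0]

Row reduce the augmented matrix [A|b]:
R2 → R2 + (1/5)·R1
R3 → R3 + (4/5)·R1
R3 → R3 + (5)·R2
REF = 
  [    5,     0,     3,     0]
  [    0,    -1, -12/5,    -2]
  [    0,     0, -33/5,     0]

Back-substitution:
x₃ = 0 / (-33/5) = 0
x₂ = (-2 - (-12/5)(0)) / (-1) = 2
x₁ = (0 - (0)(2) - (3)(0)) / 5 = 0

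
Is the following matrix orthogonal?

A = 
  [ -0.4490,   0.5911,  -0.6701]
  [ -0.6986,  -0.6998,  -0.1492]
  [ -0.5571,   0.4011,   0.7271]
Yes

AᵀA = 
  [  1,   0,   0]
  [  0,   1,   0]
  [  0,   0,   1]
≈ I (equal to I up to the 4-dp rounding of the entries)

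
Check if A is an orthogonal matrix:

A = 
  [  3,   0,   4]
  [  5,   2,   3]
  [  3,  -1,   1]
No

AᵀA = 
  [ 43,   7,  30]
  [  7,   5,   5]
  [ 30,   5,  26]
≠ I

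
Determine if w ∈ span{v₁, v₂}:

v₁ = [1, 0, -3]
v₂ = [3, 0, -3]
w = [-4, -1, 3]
No

Form the augmented matrix and row-reduce:
[v₁|v₂|w] = 
  [  1,   3,  -4]
  [  0,   0,  -1]
  [ -3,  -3,   3]
R3 → R3 + (3)·R1
Swap R2 ↔ R3
REF = 
  [  1,   3,  -4]
  [  0,   6,  -9]
  [  0,   0,  -1]

Row 3 reads [0 0 | -1], i.e. 0 = -1, so the system is inconsistent and w ∉ span{v₁, v₂}.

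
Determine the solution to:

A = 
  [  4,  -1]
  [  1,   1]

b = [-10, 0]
Row reduce the augmented matrix [A|b]:
R2 → R2 - (1/4)·R1
REF = 
  [  4,  -1, -10]
  [  0, 5/4, 5/2]

Back-substitution:
x₂ = (5/2) / (5/4) = 2
x₁ = (-10 - (-1)(2)) / 4 = -2

x = [-2, 2]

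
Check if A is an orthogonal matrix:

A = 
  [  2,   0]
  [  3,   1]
No

AᵀA = 
  [ 13,   3]
  [  3,   1]
≠ I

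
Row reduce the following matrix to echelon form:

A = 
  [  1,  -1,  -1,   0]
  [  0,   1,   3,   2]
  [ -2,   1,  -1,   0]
Row operations:
R3 → R3 + (2)·R1
R3 → R3 + (1)·R2

Resulting echelon form:
REF = 
  [  1,  -1,  -1,   0]
  [  0,   1,   3,   2]
  [  0,   0,   0,   2]

Rank = 3 (number of non-zero pivot rows).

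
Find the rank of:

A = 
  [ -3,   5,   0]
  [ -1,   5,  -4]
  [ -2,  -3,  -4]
Row reduce:
R2 → R2 - (1/3)·R1
R3 → R3 - (2/3)·R1
R3 → R3 + (19/10)·R2
REF = 
  [   -3,     5,     0]
  [    0,  10/3,    -4]
  [    0,     0, -58/5]
Pivot columns: 1, 2, 3 → 3 pivots.

rank(A) = 3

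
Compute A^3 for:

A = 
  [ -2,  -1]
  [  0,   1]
A^3 = 
  [ -8,  -3]
  [  0,   1]

A² = A·A:
A²[1,1] = (-2)(-2) + (-1)(0) = 4
A²[1,2] = (-2)(-1) + (-1)(1) = 1
A²[2,1] = (0)(-2) + (1)(0) = 0
A²[2,2] = (0)(-1) + (1)(1) = 1
A² = 
  [  4,   1]
  [  0,   1]

A^3 = A^2·A:
A^3[1,1] = (4)(-2) + (1)(0) = -8
A^3[1,2] = (4)(-1) + (1)(1) = -3
A^3[2,1] = (0)(-2) + (1)(0) = 0
A^3[2,2] = (0)(-1) + (1)(1) = 1
A^3 = 
  [ -8,  -3]
  [  0,   1]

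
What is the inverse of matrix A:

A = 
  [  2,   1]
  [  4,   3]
det(A) = (2)(3) - (1)(4) = 2
For a 2×2 matrix, A⁻¹ = (1/det(A)) · [[d, -b], [-c, a]]
    = (1/2) · [[3, -1], [-4, 2]]

A⁻¹ = 
  [ 3/2, -1/2]
  [  -2,    1]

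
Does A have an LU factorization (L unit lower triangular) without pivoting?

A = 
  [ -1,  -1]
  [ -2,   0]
Yes.
A[1,1] = -1 ≠ 0, so Gaussian elimination proceeds without a row swap: multiplier ℓ₂₁ = (-2)/(-1) = 2, and U[2,2] = 0 - (2)(-1) = 2.
L = 
  [  1,   0]
  [  2,   1]
U = 
  [ -1,  -1]
  [  0,   2]
Check row 2 of LU: [(2)(-1), (2)(-1) + 2] = [-2, 0] = row 2 of A ✓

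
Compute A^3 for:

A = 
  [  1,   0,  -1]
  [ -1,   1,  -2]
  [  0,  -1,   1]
A² = A·A:
A²[1,1] = (1)(1) + (0)(-1) + (-1)(0) = 1
A²[1,2] = (1)(0) + (0)(1) + (-1)(-1) = 1
A²[1,3] = (1)(-1) + (0)(-2) + (-1)(1) = -2
A²[2,1] = (-1)(1) + (1)(-1) + (-2)(0) = -2
A²[2,2] = (-1)(0) + (1)(1) + (-2)(-1) = 3
A²[2,3] = (-1)(-1) + (1)(-2) + (-2)(1) = -3
A²[3,1] = (0)(1) + (-1)(-1) + (1)(0) = 1
A²[3,2] = (0)(0) + (-1)(1) + (1)(-1) = -2
A²[3,3] = (0)(-1) + (-1)(-2) + (1)(1) = 3
A² = 
  [  1,   1,  -2]
  [ -2,   3,  -3]
  [  1,  -2,   3]

A^3 = A^2·A:
A^3[1,1] = (1)(1) + (1)(-1) + (-2)(0) = 0
A^3[1,2] = (1)(0) + (1)(1) + (-2)(-1) = 3
A^3[1,3] = (1)(-1) + (1)(-2) + (-2)(1) = -5
A^3[2,1] = (-2)(1) + (3)(-1) + (-3)(0) = -5
A^3[2,2] = (-2)(0) + (3)(1) + (-3)(-1) = 6
A^3[2,3] = (-2)(-1) + (3)(-2) + (-3)(1) = -7
A^3[3,1] = (1)(1) + (-2)(-1) + (3)(0) = 3
A^3[3,2] = (1)(0) + (-2)(1) + (3)(-1) = -5
A^3[3,3] = (1)(-1) + (-2)(-2) + (3)(1) = 6
A^3 = 
  [  0,   3,  -5]
  [ -5,   6,  -7]
  [  3,  -5,   6]

Therefore
A^3 = 
  [  0,   3,  -5]
  [ -5,   6,  -7]
  [  3,  -5,   6]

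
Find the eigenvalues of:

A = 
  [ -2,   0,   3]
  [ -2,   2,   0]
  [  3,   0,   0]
λ = 2, -1 + √10, -1 - √10  (≈ 2, 2.162, -4.162)

Characteristic polynomial: det(λI - A) = λ³ - 13λ + 18
Testing integer divisors of the constant term: p(2) = 0, so (λ - 2) is a factor:
p(λ) = (λ - 2)(λ² + 2λ - 9)
λ² + 2λ - 9 = 0  ⇒  λ = (-2 ± √((2)² - 4·(-9)))/2 = (-2 ± √(40))/2
  = -1 + √10,  -1 - √10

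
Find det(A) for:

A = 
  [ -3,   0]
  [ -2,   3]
For a 2×2 matrix, det = ad - bc = (-3)(3) - (0)(-2) = -9

det(A) = -9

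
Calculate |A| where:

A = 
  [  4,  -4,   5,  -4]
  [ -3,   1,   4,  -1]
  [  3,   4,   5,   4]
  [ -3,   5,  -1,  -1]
Cofactor expansion along row 1: det(A) = a₁₁M₁₁ - a₁₂M₁₂ + a₁₃M₁₃ - a₁₄M₁₄

M₁₁ = det[[1, 4, -1]; [4, 5, 4]; [5, -1, -1]]
  = (1)·((5)(-1) - (4)(-1)) - (4)·((4)(-1) - (4)(5)) + (-1)·((4)(-1) - (5)(5))
  = (1)(-1) - (4)(-24) + (-1)(-29)
  = 124
M₁₂ = det[[-3, 4, -1]; [3, 5, 4]; [-3, -1, -1]]
  = (-3)·((5)(-1) - (4)(-1)) - (4)·((3)(-1) - (4)(-3)) + (-1)·((3)(-1) - (5)(-3))
  = (-3)(-1) - (4)(9) + (-1)(12)
  = -45
M₁₃ = det[[-3, 1, -1]; [3, 4, 4]; [-3, 5, -1]]
  = (-3)·((4)(-1) - (4)(5)) - (1)·((3)(-1) - (4)(-3)) + (-1)·((3)(5) - (4)(-3))
  = (-3)(-24) - (1)(9) + (-1)(27)
  = 36
M₁₄ = det[[-3, 1, 4]; [3, 4, 5]; [-3, 5, -1]]
  = (-3)·((4)(-1) - (5)(5)) - (1)·((3)(-1) - (5)(-3)) + (4)·((3)(5) - (4)(-3))
  = (-3)(-29) - (1)(12) + (4)(27)
  = 183

det(A) = (4)(124) - (-4)(-45) + (5)(36) - (-4)(183) = 1228

det(A) = 1228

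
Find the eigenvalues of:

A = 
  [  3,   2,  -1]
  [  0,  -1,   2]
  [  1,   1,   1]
Characteristic polynomial: det(λI - A) = λ³ - 3λ² - 2λ + 6
Testing integer divisors of the constant term: p(3) = 0, so (λ - 3) is a factor:
p(λ) = (λ - 3)(λ² - 2)
λ² - 2 = 0  ⇒  λ = (0 ± √((0)² - 4·(-2)))/2 = (0 ± √(8))/2
  = √2,  -√2

λ = 3, √2, -√2  (≈ 3, 1.414, -1.414)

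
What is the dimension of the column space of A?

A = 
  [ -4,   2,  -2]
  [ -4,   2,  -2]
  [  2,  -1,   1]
dim(Col(A)) = 1

Row reduce:
R2 → R2 - (1)·R1
R3 → R3 + (1/2)·R1
REF = 
  [ -4,   2,  -2]
  [  0,   0,   0]
  [  0,   0,   0]
Pivot columns: 1 → 1 pivot.
dim(Col(A)) = number of pivot columns = 1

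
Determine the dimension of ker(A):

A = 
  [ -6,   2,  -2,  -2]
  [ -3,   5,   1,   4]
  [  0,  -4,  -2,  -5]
nullity(A) = 2

Row reduce:
R2 → R2 - (1/2)·R1
R3 → R3 + (1)·R2
REF = 
  [ -6,   2,  -2,  -2]
  [  0,   4,   2,   5]
  [  0,   0,   0,   0]
Pivot columns: 1, 2 → 2 pivots.
rank(A) = 2, so nullity(A) = 4 - 2 = 2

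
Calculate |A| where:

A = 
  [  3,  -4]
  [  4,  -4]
For a 2×2 matrix, det = ad - bc = (3)(-4) - (-4)(4) = 4

det(A) = 4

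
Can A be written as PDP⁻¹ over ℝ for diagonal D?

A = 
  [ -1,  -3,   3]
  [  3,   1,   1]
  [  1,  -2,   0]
No

Characteristic polynomial: det(λI - A) = λ³ + 7λ + 26
By the rational root theorem any rational root is an integer dividing 26; none of those is a root, so p(λ) has no rational roots and hence (being an irreducible cubic) no repeated roots.
Discriminant of the cubic: Δ = -19624
Δ < 0 ⇒ one real eigenvalue and a complex-conjugate pair: λ ≈ 1.099 + 3.259i, 1.099 - 3.259i, -2.198
Has complex eigenvalues (not diagonalizable over ℝ).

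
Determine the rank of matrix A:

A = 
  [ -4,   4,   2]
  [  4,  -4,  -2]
Row reduce:
R2 → R2 + (1)·R1
REF = 
  [ -4,   4,   2]
  [  0,   0,   0]
Pivot columns: 1 → 1 pivot.

rank(A) = 1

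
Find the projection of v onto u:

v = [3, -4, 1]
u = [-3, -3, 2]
v·u = (3)(-3) + (-4)(-3) + (1)(2) = 5
u·u = (-3)² + (-3)² + (2)² = 22
proj_u(v) = (v·u / u·u) × u = (5/22) × u

proj_u(v) = [-15/22, -15/22, 5/11]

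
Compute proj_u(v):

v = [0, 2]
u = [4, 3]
v·u = (0)(4) + (2)(3) = 6
u·u = (4)² + (3)² = 25
proj_u(v) = (v·u / u·u) × u = (6/25) × u

proj_u(v) = [24/25, 18/25]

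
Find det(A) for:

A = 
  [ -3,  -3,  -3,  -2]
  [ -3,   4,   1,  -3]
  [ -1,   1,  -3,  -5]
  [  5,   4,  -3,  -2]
270

Cofactor expansion along row 1: det(A) = a₁₁M₁₁ - a₁₂M₁₂ + a₁₃M₁₃ - a₁₄M₁₄

M₁₁ = det[[4, 1, -3]; [1, -3, -5]; [4, -3, -2]]
  = (4)·((-3)(-2) - (-5)(-3)) - (1)·((1)(-2) - (-5)(4)) + (-3)·((1)(-3) - (-3)(4))
  = (4)(-9) - (1)(18) + (-3)(9)
  = -81
M₁₂ = det[[-3, 1, -3]; [-1, -3, -5]; [5, -3, -2]]
  = (-3)·((-3)(-2) - (-5)(-3)) - (1)·((-1)(-2) - (-5)(5)) + (-3)·((-1)(-3) - (-3)(5))
  = (-3)(-9) - (1)(27) + (-3)(18)
  = -54
M₁₃ = det[[-3, 4, -3]; [-1, 1, -5]; [5, 4, -2]]
  = (-3)·((1)(-2) - (-5)(4)) - (4)·((-1)(-2) - (-5)(5)) + (-3)·((-1)(4) - (1)(5))
  = (-3)(18) - (4)(27) + (-3)(-9)
  = -135
M₁₄ = det[[-3, 4, 1]; [-1, 1, -3]; [5, 4, -3]]
  = (-3)·((1)(-3) - (-3)(4)) - (4)·((-1)(-3) - (-3)(5)) + (1)·((-1)(4) - (1)(5))
  = (-3)(9) - (4)(18) + (1)(-9)
  = -108

det(A) = (-3)(-81) - (-3)(-54) + (-3)(-135) - (-2)(-108) = 270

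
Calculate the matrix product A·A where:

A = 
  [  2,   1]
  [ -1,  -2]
A² = A·A:
A²[1,1] = (2)(2) + (1)(-1) = 3
A²[1,2] = (2)(1) + (1)(-2) = 0
A²[2,1] = (-1)(2) + (-2)(-1) = 0
A²[2,2] = (-1)(1) + (-2)(-2) = 3
A² = 
  [  3,   0]
  [  0,   3]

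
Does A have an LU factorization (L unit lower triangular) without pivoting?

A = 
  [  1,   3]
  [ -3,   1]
Yes.
A[1,1] = 1 ≠ 0, so Gaussian elimination proceeds without a row swap: multiplier ℓ₂₁ = (-3)/(1) = -3, and U[2,2] = 1 - (-3)(3) = 10.
L = 
  [  1,   0]
  [ -3,   1]
U = 
  [  1,   3]
  [  0,  10]
Check row 2 of LU: [(-3)(1), (-3)(3) + 10] = [-3, 1] = row 2 of A ✓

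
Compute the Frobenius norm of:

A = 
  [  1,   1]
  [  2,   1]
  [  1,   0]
||A||_F = 2.828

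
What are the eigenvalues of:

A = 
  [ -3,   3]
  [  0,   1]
λ = 1, -3

tr(A) = -2, det(A) = -3
Characteristic polynomial: λ² - tr(A)λ + det(A) = λ² + 2λ - 3
λ² + 2λ - 3 = (λ + 3)(λ - 1)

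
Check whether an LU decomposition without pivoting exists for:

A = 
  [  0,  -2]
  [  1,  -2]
No.
A[1,1] = 0 but A[2,1] = 1 ≠ 0. Any LU with L unit lower triangular has (LU)[1,1] = U[1,1] and (LU)[2,1] = L[2,1]·U[1,1]; matching A forces U[1,1] = 0, which then forces (LU)[2,1] = 0 ≠ 1. A row swap (pivoting) is required.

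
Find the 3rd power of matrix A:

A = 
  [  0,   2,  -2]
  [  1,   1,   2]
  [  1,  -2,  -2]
A^3 = 
  [ 14, -10,  -4]
  [ -5,  13,   0]
  [  2,   0,  20]

A² = A·A:
A²[1,1] = (0)(0) + (2)(1) + (-2)(1) = 0
A²[1,2] = (0)(2) + (2)(1) + (-2)(-2) = 6
A²[1,3] = (0)(-2) + (2)(2) + (-2)(-2) = 8
A²[2,1] = (1)(0) + (1)(1) + (2)(1) = 3
A²[2,2] = (1)(2) + (1)(1) + (2)(-2) = -1
A²[2,3] = (1)(-2) + (1)(2) + (2)(-2) = -4
A²[3,1] = (1)(0) + (-2)(1) + (-2)(1) = -4
A²[3,2] = (1)(2) + (-2)(1) + (-2)(-2) = 4
A²[3,3] = (1)(-2) + (-2)(2) + (-2)(-2) = -2
A² = 
  [  0,   6,   8]
  [  3,  -1,  -4]
  [ -4,   4,  -2]

A^3 = A^2·A:
A^3[1,1] = (0)(0) + (6)(1) + (8)(1) = 14
A^3[1,2] = (0)(2) + (6)(1) + (8)(-2) = -10
A^3[1,3] = (0)(-2) + (6)(2) + (8)(-2) = -4
A^3[2,1] = (3)(0) + (-1)(1) + (-4)(1) = -5
A^3[2,2] = (3)(2) + (-1)(1) + (-4)(-2) = 13
A^3[2,3] = (3)(-2) + (-1)(2) + (-4)(-2) = 0
A^3[3,1] = (-4)(0) + (4)(1) + (-2)(1) = 2
A^3[3,2] = (-4)(2) + (4)(1) + (-2)(-2) = 0
A^3[3,3] = (-4)(-2) + (4)(2) + (-2)(-2) = 20
A^3 = 
  [ 14, -10,  -4]
  [ -5,  13,   0]
  [  2,   0,  20]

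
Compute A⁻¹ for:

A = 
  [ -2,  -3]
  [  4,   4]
det(A) = (-2)(4) - (-3)(4) = 4
For a 2×2 matrix, A⁻¹ = (1/det(A)) · [[d, -b], [-c, a]]
    = (1/4) · [[4, 3], [-4, -2]]

A⁻¹ = 
  [   1,  3/4]
  [  -1, -1/2]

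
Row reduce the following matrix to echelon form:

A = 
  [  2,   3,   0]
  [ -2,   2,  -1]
Row operations:
R2 → R2 + (1)·R1

Resulting echelon form:
REF = 
  [  2,   3,   0]
  [  0,   5,  -1]

Rank = 2 (number of non-zero pivot rows).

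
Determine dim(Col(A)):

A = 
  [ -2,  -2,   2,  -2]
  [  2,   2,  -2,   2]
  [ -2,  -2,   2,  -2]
dim(Col(A)) = 1

Row reduce:
R2 → R2 + (1)·R1
R3 → R3 - (1)·R1
REF = 
  [ -2,  -2,   2,  -2]
  [  0,   0,   0,   0]
  [  0,   0,   0,   0]
Pivot columns: 1 → 1 pivot.
dim(Col(A)) = number of pivot columns = 1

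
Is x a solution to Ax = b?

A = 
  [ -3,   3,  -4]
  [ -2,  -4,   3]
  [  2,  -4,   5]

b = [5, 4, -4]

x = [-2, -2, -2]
No

Ax = [8, 6, -6] ≠ b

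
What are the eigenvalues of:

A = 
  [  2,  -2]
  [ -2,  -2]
tr(A) = 0, det(A) = -8
Characteristic polynomial: λ² - tr(A)λ + det(A) = λ² - 8
λ² - 8 = 0  ⇒  λ = (0 ± √((0)² - 4·(-8)))/2 = (0 ± √(32))/2
  = 2√2,  -2√2

λ = 2√2, -2√2  (≈ 2.828, -2.828)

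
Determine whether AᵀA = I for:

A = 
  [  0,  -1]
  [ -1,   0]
Yes

AᵀA = 
  [  1,   0]
  [  0,   1]
= I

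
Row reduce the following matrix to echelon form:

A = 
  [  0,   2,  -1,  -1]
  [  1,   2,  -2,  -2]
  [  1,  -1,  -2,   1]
Row operations:
Swap R1 ↔ R2
R3 → R3 - (1)·R1
R3 → R3 + (3/2)·R2

Resulting echelon form:
REF = 
  [   1,    2,   -2,   -2]
  [   0,    2,   -1,   -1]
  [   0,    0, -3/2,  3/2]

Rank = 3 (number of non-zero pivot rows).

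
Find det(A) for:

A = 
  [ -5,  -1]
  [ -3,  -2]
For a 2×2 matrix, det = ad - bc = (-5)(-2) - (-1)(-3) = 7

det(A) = 7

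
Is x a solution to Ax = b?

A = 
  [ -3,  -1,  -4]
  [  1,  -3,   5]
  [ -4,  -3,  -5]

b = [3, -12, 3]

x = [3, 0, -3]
Yes

Ax = [3, -12, 3] = b ✓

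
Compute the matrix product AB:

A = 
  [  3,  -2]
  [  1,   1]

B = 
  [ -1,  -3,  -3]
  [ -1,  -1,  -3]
A is 2×2 and B is 2×3, so AB is 2×3. Each entry is (row of A)·(column of B):
AB[1,1] = (3)(-1) + (-2)(-1) = -1
AB[1,2] = (3)(-3) + (-2)(-1) = -7
AB[1,3] = (3)(-3) + (-2)(-3) = -3
AB[2,1] = (1)(-1) + (1)(-1) = -2
AB[2,2] = (1)(-3) + (1)(-1) = -4
AB[2,3] = (1)(-3) + (1)(-3) = -6

AB = 
  [ -1,  -7,  -3]
  [ -2,  -4,  -6]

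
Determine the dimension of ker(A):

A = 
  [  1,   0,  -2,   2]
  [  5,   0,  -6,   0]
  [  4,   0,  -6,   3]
nullity(A) = 2

Row reduce:
R2 → R2 - (5)·R1
R3 → R3 - (4)·R1
R3 → R3 - (1/2)·R2
REF = 
  [  1,   0,  -2,   2]
  [  0,   0,   4, -10]
  [  0,   0,   0,   0]
Pivot columns: 1, 3 → 2 pivots.
rank(A) = 2, so nullity(A) = 4 - 2 = 2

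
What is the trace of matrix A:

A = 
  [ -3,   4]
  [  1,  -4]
-7

tr(A) = -3 + -4 = -7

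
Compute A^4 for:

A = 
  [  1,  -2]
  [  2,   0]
A^4 = 
  [  5,  14]
  [-14,  12]

A² = A·A:
A²[1,1] = (1)(1) + (-2)(2) = -3
A²[1,2] = (1)(-2) + (-2)(0) = -2
A²[2,1] = (2)(1) + (0)(2) = 2
A²[2,2] = (2)(-2) + (0)(0) = -4
A² = 
  [ -3,  -2]
  [  2,  -4]

A^3 = A^2·A:
A^3[1,1] = (-3)(1) + (-2)(2) = -7
A^3[1,2] = (-3)(-2) + (-2)(0) = 6
A^3[2,1] = (2)(1) + (-4)(2) = -6
A^3[2,2] = (2)(-2) + (-4)(0) = -4
A^3 = 
  [ -7,   6]
  [ -6,  -4]

A^4 = A^3·A:
A^4[1,1] = (-7)(1) + (6)(2) = 5
A^4[1,2] = (-7)(-2) + (6)(0) = 14
A^4[2,1] = (-6)(1) + (-4)(2) = -14
A^4[2,2] = (-6)(-2) + (-4)(0) = 12
A^4 = 
  [  5,  14]
  [-14,  12]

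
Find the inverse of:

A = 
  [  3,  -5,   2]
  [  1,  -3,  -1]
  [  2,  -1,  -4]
det(A) = (3)·((-3)(-4) - (-1)(-1)) - (-5)·((1)(-4) - (-1)(2)) + (2)·((1)(-1) - (-3)(2))
  = (3)(11) - (-5)(-2) + (2)(5)
  = 33
det(A) = 33 ≠ 0, so A is invertible.

Cofactors Cᵢⱼ = (-1)ⁱ⁺ʲ·Mᵢⱼ:
C = 
  [ 11,   2,   5]
  [-22, -16,  -7]
  [ 11,   5,  -4]

adj(A) = Cᵀ:
adj(A) = 
  [ 11, -22,  11]
  [  2, -16,   5]
  [  5,  -7,  -4]

A⁻¹ = (1/33) · adj(A):
A⁻¹ = 
  [   1/3,   -2/3,    1/3]
  [  2/33, -16/33,   5/33]
  [  5/33,  -7/33,  -4/33]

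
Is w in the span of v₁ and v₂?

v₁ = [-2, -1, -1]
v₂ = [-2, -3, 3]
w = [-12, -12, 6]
Yes

Form the augmented matrix and row-reduce:
[v₁|v₂|w] = 
  [ -2,  -2, -12]
  [ -1,  -3, -12]
  [ -1,   3,   6]
R2 → R2 - (1/2)·R1
R3 → R3 - (1/2)·R1
R3 → R3 + (2)·R2
REF = 
  [ -2,  -2, -12]
  [  0,  -2,  -6]
  [  0,   0,   0]

No row of the form [0 0 | nonzero], so the system is consistent. Back-substitution gives c₁ = 3, c₂ = 3: w = (3)·v₁ + (3)·v₂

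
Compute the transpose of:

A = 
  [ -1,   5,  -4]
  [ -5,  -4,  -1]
Aᵀ = 
  [ -1,  -5]
  [  5,  -4]
  [ -4,  -1]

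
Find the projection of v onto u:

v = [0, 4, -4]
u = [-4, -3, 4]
v·u = (0)(-4) + (4)(-3) + (-4)(4) = -28
u·u = (-4)² + (-3)² + (4)² = 41
proj_u(v) = (v·u / u·u) × u = (-28/41) × u

proj_u(v) = [112/41, 84/41, -112/41]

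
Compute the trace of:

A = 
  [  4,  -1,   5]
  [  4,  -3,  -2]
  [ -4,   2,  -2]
-1

tr(A) = 4 + -3 + -2 = -1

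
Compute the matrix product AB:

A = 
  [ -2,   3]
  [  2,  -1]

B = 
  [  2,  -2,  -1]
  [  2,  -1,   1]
AB = 
  [  2,   1,   5]
  [  2,  -3,  -3]

A is 2×2 and B is 2×3, so AB is 2×3. Each entry is (row of A)·(column of B):
AB[1,1] = (-2)(2) + (3)(2) = 2
AB[1,2] = (-2)(-2) + (3)(-1) = 1
AB[1,3] = (-2)(-1) + (3)(1) = 5
AB[2,1] = (2)(2) + (-1)(2) = 2
AB[2,2] = (2)(-2) + (-1)(-1) = -3
AB[2,3] = (2)(-1) + (-1)(1) = -3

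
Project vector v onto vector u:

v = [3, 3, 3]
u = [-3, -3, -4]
proj_u(v) = [45/17, 45/17, 60/17]

v·u = (3)(-3) + (3)(-3) + (3)(-4) = -30
u·u = (-3)² + (-3)² + (-4)² = 34
proj_u(v) = (v·u / u·u) × u = (-30/34) × u = (-15/17) × u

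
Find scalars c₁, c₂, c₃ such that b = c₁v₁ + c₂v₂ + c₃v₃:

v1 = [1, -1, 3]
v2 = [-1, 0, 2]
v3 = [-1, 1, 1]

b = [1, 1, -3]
c1 = 0, c2 = -2, c3 = 1

b = 0·v1 + -2·v2 + 1·v3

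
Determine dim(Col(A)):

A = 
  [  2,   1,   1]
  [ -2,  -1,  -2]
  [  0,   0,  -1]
Row reduce:
R2 → R2 + (1)·R1
R3 → R3 - (1)·R2
REF = 
  [  2,   1,   1]
  [  0,   0,  -1]
  [  0,   0,   0]
Pivot columns: 1, 3 → 2 pivots.
dim(Col(A)) = number of pivot columns = 2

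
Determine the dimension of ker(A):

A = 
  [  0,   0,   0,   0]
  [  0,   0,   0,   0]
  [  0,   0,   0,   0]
nullity(A) = 4

Row reduce:
(no row operations needed)
REF = 
  [  0,   0,   0,   0]
  [  0,   0,   0,   0]
  [  0,   0,   0,   0]
Pivot columns: none → 0 pivots.
rank(A) = 0, so nullity(A) = 4 - 0 = 4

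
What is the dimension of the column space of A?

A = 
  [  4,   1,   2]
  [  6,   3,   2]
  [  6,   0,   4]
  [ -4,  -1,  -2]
dim(Col(A)) = 2

Row reduce:
R2 → R2 - (3/2)·R1
R3 → R3 - (3/2)·R1
R4 → R4 + (1)·R1
R3 → R3 + (1)·R2
REF = 
  [  4,   1,   2]
  [  0, 3/2,  -1]
  [  0,   0,   0]
  [  0,   0,   0]
Pivot columns: 1, 2 → 2 pivots.
dim(Col(A)) = number of pivot columns = 2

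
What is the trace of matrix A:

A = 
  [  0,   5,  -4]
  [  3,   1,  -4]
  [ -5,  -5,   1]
2

tr(A) = 0 + 1 + 1 = 2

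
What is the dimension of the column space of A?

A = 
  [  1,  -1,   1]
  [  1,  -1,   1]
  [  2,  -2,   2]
dim(Col(A)) = 1

Row reduce:
R2 → R2 - (1)·R1
R3 → R3 - (2)·R1
REF = 
  [  1,  -1,   1]
  [  0,   0,   0]
  [  0,   0,   0]
Pivot columns: 1 → 1 pivot.
dim(Col(A)) = number of pivot columns = 1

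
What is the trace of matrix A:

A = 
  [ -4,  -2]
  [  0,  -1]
-5

tr(A) = -4 + -1 = -5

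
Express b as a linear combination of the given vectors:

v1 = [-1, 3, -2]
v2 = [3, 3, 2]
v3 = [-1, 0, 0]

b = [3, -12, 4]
c1 = -3, c2 = -1, c3 = -3

b = -3·v1 + -1·v2 + -3·v3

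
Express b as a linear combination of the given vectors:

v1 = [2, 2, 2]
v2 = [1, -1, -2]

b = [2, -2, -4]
c1 = 0, c2 = 2

b = 0·v1 + 2·v2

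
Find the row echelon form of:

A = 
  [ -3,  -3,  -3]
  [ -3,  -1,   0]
Row operations:
R2 → R2 - (1)·R1

Resulting echelon form:
REF = 
  [ -3,  -3,  -3]
  [  0,   2,   3]

Rank = 2 (number of non-zero pivot rows).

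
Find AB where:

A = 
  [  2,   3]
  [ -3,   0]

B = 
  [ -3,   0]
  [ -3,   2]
AB = 
  [-15,   6]
  [  9,   0]

A is 2×2 and B is 2×2, so AB is 2×2. Each entry is (row of A)·(column of B):
AB[1,1] = (2)(-3) + (3)(-3) = -15
AB[1,2] = (2)(0) + (3)(2) = 6
AB[2,1] = (-3)(-3) + (0)(-3) = 9
AB[2,2] = (-3)(0) + (0)(2) = 0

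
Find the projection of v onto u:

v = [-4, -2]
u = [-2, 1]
v·u = (-4)(-2) + (-2)(1) = 6
u·u = (-2)² + (1)² = 5
proj_u(v) = (v·u / u·u) × u = (6/5) × u

proj_u(v) = [-12/5, 6/5]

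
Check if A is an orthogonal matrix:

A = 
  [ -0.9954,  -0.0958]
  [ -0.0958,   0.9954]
Yes

AᵀA = 
  [  1,   0]
  [  0,   1]
≈ I (equal to I up to the 4-dp rounding of the entries)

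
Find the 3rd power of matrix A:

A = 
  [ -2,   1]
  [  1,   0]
A² = A·A:
A²[1,1] = (-2)(-2) + (1)(1) = 5
A²[1,2] = (-2)(1) + (1)(0) = -2
A²[2,1] = (1)(-2) + (0)(1) = -2
A²[2,2] = (1)(1) + (0)(0) = 1
A² = 
  [  5,  -2]
  [ -2,   1]

A^3 = A^2·A:
A^3[1,1] = (5)(-2) + (-2)(1) = -12
A^3[1,2] = (5)(1) + (-2)(0) = 5
A^3[2,1] = (-2)(-2) + (1)(1) = 5
A^3[2,2] = (-2)(1) + (1)(0) = -2
A^3 = 
  [-12,   5]
  [  5,  -2]

Therefore
A^3 = 
  [-12,   5]
  [  5,  -2]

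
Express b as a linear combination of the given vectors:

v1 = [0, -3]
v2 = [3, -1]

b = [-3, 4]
c1 = -1, c2 = -1

b = -1·v1 + -1·v2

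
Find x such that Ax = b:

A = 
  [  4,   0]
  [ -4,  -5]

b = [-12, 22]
x = [-3, -2]

Row reduce the augmented matrix [A|b]:
R2 → R2 + (1)·R1
REF = 
  [  4,   0, -12]
  [  0,  -5,  10]

Back-substitution:
x₂ = 10 / (-5) = -2
x₁ = (-12 - (0)(-2)) / 4 = -3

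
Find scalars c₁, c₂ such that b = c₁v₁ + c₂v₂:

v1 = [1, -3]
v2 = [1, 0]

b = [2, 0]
c1 = 0, c2 = 2

b = 0·v1 + 2·v2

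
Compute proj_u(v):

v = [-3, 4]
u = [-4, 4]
v·u = (-3)(-4) + (4)(4) = 28
u·u = (-4)² + (4)² = 32
proj_u(v) = (v·u / u·u) × u = (28/32) × u = (7/8) × u

proj_u(v) = [-7/2, 7/2]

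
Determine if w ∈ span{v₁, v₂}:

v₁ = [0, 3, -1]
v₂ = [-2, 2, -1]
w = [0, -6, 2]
Yes

Form the augmented matrix and row-reduce:
[v₁|v₂|w] = 
  [  0,  -2,   0]
  [  3,   2,  -6]
  [ -1,  -1,   2]
Swap R1 ↔ R2
R3 → R3 + (1/3)·R1
R3 → R3 - (1/6)·R2
REF = 
  [  3,   2,  -6]
  [  0,  -2,   0]
  [  0,   0,   0]

No row of the form [0 0 | nonzero], so the system is consistent. Back-substitution gives c₁ = -2, c₂ = 0: w = (-2)·v₁ + (0)·v₂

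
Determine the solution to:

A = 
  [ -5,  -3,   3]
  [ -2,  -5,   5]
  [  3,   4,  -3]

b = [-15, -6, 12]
Row reduce the augmented matrix [A|b]:
R2 → R2 - (2/5)·R1
R3 → R3 + (3/5)·R1
R3 → R3 + (11/19)·R2
REF = 
  [   -5,    -3,     3,   -15]
  [    0, -19/5,  19/5,     0]
  [    0,     0,     1,     3]

Back-substitution:
x₃ = 3 / 1 = 3
x₂ = (0 - (19/5)(3)) / (-19/5) = 3
x₁ = (-15 - (-3)(3) - (3)(3)) / (-5) = 3

x = [3, 3, 3]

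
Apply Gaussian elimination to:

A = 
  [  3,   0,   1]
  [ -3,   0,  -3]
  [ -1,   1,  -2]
Row operations:
R2 → R2 + (1)·R1
R3 → R3 + (1/3)·R1
Swap R2 ↔ R3

Resulting echelon form:
REF = 
  [   3,    0,    1]
  [   0,    1, -5/3]
  [   0,    0,   -2]

Rank = 3 (number of non-zero pivot rows).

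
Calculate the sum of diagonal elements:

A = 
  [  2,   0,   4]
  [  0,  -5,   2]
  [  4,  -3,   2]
-1

tr(A) = 2 + -5 + 2 = -1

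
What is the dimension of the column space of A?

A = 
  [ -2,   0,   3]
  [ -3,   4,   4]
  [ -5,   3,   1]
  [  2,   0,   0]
Row reduce:
R2 → R2 - (3/2)·R1
R3 → R3 - (5/2)·R1
R4 → R4 + (1)·R1
R3 → R3 - (3/4)·R2
R4 → R4 + (24/49)·R3
REF = 
  [   -2,     0,     3]
  [    0,     4,  -1/2]
  [    0,     0, -49/8]
  [    0,     0,     0]
Pivot columns: 1, 2, 3 → 3 pivots.
dim(Col(A)) = number of pivot columns = 3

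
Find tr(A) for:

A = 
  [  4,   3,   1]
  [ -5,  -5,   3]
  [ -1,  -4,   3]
2

tr(A) = 4 + -5 + 3 = 2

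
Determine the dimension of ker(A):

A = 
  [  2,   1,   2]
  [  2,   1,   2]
nullity(A) = 2

Row reduce:
R2 → R2 - (1)·R1
REF = 
  [  2,   1,   2]
  [  0,   0,   0]
Pivot columns: 1 → 1 pivot.
rank(A) = 1, so nullity(A) = 3 - 1 = 2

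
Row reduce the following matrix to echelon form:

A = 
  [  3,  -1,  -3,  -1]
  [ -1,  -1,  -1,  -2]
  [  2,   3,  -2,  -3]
Row operations:
R2 → R2 + (1/3)·R1
R3 → R3 - (2/3)·R1
R3 → R3 + (11/4)·R2

Resulting echelon form:
REF = 
  [    3,    -1,    -3,    -1]
  [    0,  -4/3,    -2,  -7/3]
  [    0,     0, -11/2, -35/4]

Rank = 3 (number of non-zero pivot rows).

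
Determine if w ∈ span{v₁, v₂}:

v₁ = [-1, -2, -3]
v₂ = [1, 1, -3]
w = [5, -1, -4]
No

Form the augmented matrix and row-reduce:
[v₁|v₂|w] = 
  [ -1,   1,   5]
  [ -2,   1,  -1]
  [ -3,  -3,  -4]
R2 → R2 - (2)·R1
R3 → R3 - (3)·R1
R3 → R3 - (6)·R2
REF = 
  [ -1,   1,   5]
  [  0,  -1, -11]
  [  0,   0,  47]

Row 3 reads [0 0 | 47], i.e. 0 = 47, so the system is inconsistent and w ∉ span{v₁, v₂}.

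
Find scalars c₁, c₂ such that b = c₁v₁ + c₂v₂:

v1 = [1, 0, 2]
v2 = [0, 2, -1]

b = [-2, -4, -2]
c1 = -2, c2 = -2

b = -2·v1 + -2·v2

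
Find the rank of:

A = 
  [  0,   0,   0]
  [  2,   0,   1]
Row reduce:
Swap R1 ↔ R2
REF = 
  [  2,   0,   1]
  [  0,   0,   0]
Pivot columns: 1 → 1 pivot.

rank(A) = 1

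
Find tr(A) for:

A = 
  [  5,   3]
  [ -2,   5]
10

tr(A) = 5 + 5 = 10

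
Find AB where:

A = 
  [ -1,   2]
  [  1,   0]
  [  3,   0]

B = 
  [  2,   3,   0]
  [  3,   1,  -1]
AB = 
  [  4,  -1,  -2]
  [  2,   3,   0]
  [  6,   9,   0]

A is 3×2 and B is 2×3, so AB is 3×3. Each entry is (row of A)·(column of B):
AB[1,1] = (-1)(2) + (2)(3) = 4
AB[1,2] = (-1)(3) + (2)(1) = -1
AB[1,3] = (-1)(0) + (2)(-1) = -2
AB[2,1] = (1)(2) + (0)(3) = 2
AB[2,2] = (1)(3) + (0)(1) = 3
AB[2,3] = (1)(0) + (0)(-1) = 0
AB[3,1] = (3)(2) + (0)(3) = 6
AB[3,2] = (3)(3) + (0)(1) = 9
AB[3,3] = (3)(0) + (0)(-1) = 0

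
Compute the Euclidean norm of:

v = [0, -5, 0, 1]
5.099

||v||₂ = √((0)² + (-5)² + (0)² + (1)²) = √26 = 5.099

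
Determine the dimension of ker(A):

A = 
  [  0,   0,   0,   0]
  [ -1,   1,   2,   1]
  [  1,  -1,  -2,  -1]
nullity(A) = 3

Row reduce:
Swap R1 ↔ R2
R3 → R3 + (1)·R1
REF = 
  [ -1,   1,   2,   1]
  [  0,   0,   0,   0]
  [  0,   0,   0,   0]
Pivot columns: 1 → 1 pivot.
rank(A) = 1, so nullity(A) = 4 - 1 = 3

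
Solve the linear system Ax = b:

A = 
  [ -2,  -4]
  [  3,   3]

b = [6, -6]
x = [-1, -1]

Row reduce the augmented matrix [A|b]:
R2 → R2 + (3/2)·R1
REF = 
  [ -2,  -4,   6]
  [  0,  -3,   3]

Back-substitution:
x₂ = 3 / (-3) = -1
x₁ = (6 - (-4)(-1)) / (-2) = -1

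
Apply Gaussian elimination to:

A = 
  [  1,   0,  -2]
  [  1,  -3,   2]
Row operations:
R2 → R2 - (1)·R1

Resulting echelon form:
REF = 
  [  1,   0,  -2]
  [  0,  -3,   4]

Rank = 2 (number of non-zero pivot rows).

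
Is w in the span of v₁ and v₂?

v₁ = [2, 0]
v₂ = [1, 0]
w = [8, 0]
Yes

Form the augmented matrix and row-reduce:
[v₁|v₂|w] = 
  [  2,   1,   8]
  [  0,   0,   0]
(already in echelon form — no row operations needed)

No row of the form [0 0 | nonzero], so the system is consistent. Back-substitution gives c₁ = 4, c₂ = 0: w = (4)·v₁ + (0)·v₂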